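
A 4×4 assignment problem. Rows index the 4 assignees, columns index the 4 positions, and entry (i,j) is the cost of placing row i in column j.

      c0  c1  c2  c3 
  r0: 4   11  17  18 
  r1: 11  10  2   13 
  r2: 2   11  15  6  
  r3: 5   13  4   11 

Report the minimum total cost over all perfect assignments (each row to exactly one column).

one of 2 optimal assignments: row0→col0 (cost 4), row1→col1 (cost 10), row2→col3 (cost 6), row3→col2 (cost 4)
total = 4 + 10 + 6 + 4 = 24

Minimum assignment cost: 24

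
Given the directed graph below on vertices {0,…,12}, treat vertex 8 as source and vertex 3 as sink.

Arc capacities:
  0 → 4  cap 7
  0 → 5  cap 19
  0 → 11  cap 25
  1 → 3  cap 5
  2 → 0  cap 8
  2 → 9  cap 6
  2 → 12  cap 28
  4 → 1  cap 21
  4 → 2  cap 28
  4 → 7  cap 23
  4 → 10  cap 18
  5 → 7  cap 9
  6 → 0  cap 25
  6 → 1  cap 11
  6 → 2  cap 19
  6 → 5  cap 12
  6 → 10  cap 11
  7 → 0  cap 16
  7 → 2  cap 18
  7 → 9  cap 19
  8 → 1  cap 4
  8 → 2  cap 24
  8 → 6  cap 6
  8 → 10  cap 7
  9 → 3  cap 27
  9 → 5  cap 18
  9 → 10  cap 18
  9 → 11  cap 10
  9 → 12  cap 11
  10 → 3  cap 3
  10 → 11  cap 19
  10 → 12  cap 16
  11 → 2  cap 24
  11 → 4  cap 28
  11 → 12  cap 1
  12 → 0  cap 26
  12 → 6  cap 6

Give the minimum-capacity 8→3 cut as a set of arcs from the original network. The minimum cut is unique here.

augment #1: 8→1→3 push 4
augment #2: 8→10→3 push 3
augment #3: 8→2→9→3 push 6
augment #4: 8→6→1→3 push 1
augment #5: 8→6→5→7→9→3 push 5
augment #6: 8→2→0→4→7→9→3 push 7
augment #7: 8→2→0→5→7→9→3 push 1
augment #8: 8→10→11→4→7→9→3 push 4
augment #9: 8→2→12→0→5→7→9→3 push 2
max flow = 33; residual-reachable set from 8 gives S-side
cut edges (S→T): {(1,3), (2,9), (7,9), (10,3)} total cap 33

Min-cut arcs: {(1,3), (2,9), (7,9), (10,3)} (total capacity 33)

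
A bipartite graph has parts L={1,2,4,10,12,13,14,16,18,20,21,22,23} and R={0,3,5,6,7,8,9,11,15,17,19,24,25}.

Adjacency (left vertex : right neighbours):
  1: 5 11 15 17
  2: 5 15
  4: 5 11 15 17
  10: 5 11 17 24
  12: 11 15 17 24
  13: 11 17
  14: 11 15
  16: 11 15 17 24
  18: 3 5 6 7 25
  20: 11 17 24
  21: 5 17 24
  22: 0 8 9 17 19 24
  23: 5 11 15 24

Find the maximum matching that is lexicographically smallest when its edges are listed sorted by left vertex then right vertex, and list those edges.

Lex-smallest maximum matching: {(1,5), (2,15), (4,11), (10,17), (12,24), (18,3), (22,0)}

|M| = 7 (so the lex-smallest maximum matching has 7 edges)
process left vertices in ascending order; for each, take the smallest-labelled available neighbour that still permits 7 edges overall, or leave it unmatched if none does
lex-smallest matching: {1-5, 2-15, 4-11, 10-17, 12-24, 18-3, 22-0}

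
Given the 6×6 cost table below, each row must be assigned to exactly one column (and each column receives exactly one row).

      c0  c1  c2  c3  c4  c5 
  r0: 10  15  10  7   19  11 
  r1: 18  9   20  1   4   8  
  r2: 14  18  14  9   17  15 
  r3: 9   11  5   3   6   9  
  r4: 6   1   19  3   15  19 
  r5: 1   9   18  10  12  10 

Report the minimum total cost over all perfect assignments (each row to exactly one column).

Minimum assignment cost: 31

optimal assignment: row0→col5 (cost 11), row1→col4 (cost 4), row2→col3 (cost 9), row3→col2 (cost 5), row4→col1 (cost 1), row5→col0 (cost 1)
total = 11 + 4 + 9 + 5 + 1 + 1 = 31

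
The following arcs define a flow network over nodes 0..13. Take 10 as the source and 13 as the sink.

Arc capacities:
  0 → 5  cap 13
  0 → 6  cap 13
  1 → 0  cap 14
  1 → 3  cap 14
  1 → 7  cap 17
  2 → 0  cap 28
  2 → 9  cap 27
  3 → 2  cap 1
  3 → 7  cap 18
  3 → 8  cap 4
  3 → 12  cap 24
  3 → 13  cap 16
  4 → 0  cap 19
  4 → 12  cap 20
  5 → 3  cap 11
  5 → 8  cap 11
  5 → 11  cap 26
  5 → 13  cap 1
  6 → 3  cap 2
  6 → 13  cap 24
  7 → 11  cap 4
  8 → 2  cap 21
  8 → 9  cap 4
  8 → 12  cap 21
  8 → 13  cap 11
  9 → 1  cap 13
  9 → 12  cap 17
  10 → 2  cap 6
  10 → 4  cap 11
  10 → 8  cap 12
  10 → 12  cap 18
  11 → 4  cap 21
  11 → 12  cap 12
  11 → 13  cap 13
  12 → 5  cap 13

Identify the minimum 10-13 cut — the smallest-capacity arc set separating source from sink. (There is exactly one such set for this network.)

Min-cut arcs: {(10,2), (10,4), (10,8), (12,5)} (total capacity 42)

augment #1: 10→8→13 push 11
augment #2: 10→12→5→13 push 1
augment #3: 10→2→0→6→13 push 6
augment #4: 10→4→0→6→13 push 7
augment #5: 10→12→5→3→13 push 11
augment #6: 10→12→5→11→13 push 1
augment #7: 10→4→0→5→11→13 push 4
augment #8: 10→8→9→1→3→13 push 1
max flow = 42; residual-reachable set from 10 gives S-side
cut edges (S→T): {(10,2), (10,4), (10,8), (12,5)} total cap 42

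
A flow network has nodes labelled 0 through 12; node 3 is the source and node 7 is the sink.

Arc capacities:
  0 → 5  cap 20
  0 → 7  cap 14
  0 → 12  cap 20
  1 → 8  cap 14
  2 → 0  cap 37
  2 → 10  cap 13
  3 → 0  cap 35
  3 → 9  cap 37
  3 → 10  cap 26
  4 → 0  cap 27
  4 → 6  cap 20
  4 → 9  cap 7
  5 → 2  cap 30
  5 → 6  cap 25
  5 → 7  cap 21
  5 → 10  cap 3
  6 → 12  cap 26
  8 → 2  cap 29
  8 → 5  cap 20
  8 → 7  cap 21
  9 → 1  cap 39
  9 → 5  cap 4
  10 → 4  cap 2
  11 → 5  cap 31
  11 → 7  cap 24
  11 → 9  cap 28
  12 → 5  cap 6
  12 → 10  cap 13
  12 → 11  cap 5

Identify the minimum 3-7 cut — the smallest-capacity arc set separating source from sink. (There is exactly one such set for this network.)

Min-cut arcs: {(0,7), (1,8), (5,7), (12,11)} (total capacity 54)

augment #1: 3→0→7 push 14
augment #2: 3→0→5→7 push 20
augment #3: 3→9→5→7 push 1
augment #4: 3→0→12→11→7 push 1
augment #5: 3→9→1→8→7 push 14
augment #6: 3→9→5→0→12→11→7 push 3
augment #7: 3→10→4→0→12→11→7 push 1
max flow = 54; residual-reachable set from 3 gives S-side
cut edges (S→T): {(0,7), (1,8), (5,7), (12,11)} total cap 54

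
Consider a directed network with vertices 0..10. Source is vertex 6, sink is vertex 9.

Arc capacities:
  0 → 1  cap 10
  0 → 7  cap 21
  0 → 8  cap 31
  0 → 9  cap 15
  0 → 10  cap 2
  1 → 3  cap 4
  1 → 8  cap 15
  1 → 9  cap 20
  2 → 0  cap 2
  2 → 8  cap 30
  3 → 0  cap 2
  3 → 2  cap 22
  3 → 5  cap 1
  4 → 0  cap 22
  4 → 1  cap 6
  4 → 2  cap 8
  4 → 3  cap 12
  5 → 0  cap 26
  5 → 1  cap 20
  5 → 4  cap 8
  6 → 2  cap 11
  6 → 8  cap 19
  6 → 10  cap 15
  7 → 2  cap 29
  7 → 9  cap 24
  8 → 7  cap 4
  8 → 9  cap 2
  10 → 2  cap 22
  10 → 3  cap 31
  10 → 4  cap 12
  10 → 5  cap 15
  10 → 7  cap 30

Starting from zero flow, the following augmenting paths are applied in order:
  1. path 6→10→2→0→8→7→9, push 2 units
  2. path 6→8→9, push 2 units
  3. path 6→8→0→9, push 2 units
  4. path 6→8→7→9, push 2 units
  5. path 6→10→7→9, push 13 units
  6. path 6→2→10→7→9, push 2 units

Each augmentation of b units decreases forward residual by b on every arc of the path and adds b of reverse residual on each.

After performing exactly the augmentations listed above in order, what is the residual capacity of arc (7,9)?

Residual capacity of (7,9): 5

after path 1 (6→10→2→0→8→7→9, push 2): res(7,9)=22
after path 2 (6→8→9, push 2): res(7,9)=22
after path 3 (6→8→0→9, push 2): res(7,9)=22
after path 4 (6→8→7→9, push 2): res(7,9)=20
after path 5 (6→10→7→9, push 13): res(7,9)=7
after path 6 (6→2→10→7→9, push 2): res(7,9)=5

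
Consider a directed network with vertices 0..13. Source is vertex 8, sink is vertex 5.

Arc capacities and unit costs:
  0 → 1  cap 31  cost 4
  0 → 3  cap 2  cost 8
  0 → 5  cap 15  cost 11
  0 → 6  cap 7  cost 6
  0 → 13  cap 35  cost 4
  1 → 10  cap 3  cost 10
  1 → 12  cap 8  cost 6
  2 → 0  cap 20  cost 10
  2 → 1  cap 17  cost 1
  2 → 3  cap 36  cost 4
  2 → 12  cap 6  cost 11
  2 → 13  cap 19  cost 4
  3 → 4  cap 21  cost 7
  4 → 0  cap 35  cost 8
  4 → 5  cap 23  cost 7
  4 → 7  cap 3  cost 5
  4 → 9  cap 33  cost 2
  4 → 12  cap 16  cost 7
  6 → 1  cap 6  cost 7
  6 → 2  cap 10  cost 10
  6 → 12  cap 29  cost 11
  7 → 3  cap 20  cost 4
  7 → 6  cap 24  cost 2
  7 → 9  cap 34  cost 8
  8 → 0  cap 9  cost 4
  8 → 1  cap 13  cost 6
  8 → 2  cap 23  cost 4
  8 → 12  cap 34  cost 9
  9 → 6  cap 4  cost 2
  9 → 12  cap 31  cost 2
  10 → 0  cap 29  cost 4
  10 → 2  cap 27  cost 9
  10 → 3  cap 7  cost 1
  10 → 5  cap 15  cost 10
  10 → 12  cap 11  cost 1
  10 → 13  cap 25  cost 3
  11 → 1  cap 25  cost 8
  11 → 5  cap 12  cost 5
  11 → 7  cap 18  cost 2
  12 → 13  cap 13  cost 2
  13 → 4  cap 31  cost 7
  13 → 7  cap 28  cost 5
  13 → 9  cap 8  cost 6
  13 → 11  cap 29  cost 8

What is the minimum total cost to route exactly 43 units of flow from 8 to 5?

Minimum cost for 43 units: 904

shortest-cost path #1: 8→0→5 push 9 @ unit cost 15 (adds 135)
shortest-cost path #2: 8→2→13→11→5 push 12 @ unit cost 21 (adds 252)
shortest-cost path #3: 8→2→3→4→5 push 11 @ unit cost 22 (adds 242)
shortest-cost path #4: 8→12→13→4→5 push 11 @ unit cost 25 (adds 275)
total cost = 904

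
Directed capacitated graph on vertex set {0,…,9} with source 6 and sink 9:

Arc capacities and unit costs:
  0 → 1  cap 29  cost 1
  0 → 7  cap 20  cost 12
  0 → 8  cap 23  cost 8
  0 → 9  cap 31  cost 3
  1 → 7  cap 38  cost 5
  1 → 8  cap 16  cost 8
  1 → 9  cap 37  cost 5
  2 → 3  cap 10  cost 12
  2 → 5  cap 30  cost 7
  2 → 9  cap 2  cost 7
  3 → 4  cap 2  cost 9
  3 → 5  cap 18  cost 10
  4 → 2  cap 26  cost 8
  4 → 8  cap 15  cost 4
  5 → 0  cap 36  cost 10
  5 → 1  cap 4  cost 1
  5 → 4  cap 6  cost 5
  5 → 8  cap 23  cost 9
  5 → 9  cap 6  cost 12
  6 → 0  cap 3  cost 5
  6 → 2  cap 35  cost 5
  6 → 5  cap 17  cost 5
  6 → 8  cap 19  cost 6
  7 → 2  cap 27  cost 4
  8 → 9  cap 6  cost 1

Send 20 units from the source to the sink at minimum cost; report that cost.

shortest-cost path #1: 6→8→9 push 6 @ unit cost 7 (adds 42)
shortest-cost path #2: 6→0→9 push 3 @ unit cost 8 (adds 24)
shortest-cost path #3: 6→5→1→9 push 4 @ unit cost 11 (adds 44)
shortest-cost path #4: 6→2→9 push 2 @ unit cost 12 (adds 24)
shortest-cost path #5: 6→5→9 push 5 @ unit cost 17 (adds 85)
total cost = 219

Minimum cost for 20 units: 219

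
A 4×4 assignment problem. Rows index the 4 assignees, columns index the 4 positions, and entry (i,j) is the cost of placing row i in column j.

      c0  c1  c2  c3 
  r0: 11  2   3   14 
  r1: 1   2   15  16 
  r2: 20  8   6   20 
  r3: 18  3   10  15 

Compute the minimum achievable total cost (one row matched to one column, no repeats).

Minimum assignment cost: 24

one of 2 optimal assignments: row0→col1 (cost 2), row1→col0 (cost 1), row2→col2 (cost 6), row3→col3 (cost 15)
total = 2 + 1 + 6 + 15 = 24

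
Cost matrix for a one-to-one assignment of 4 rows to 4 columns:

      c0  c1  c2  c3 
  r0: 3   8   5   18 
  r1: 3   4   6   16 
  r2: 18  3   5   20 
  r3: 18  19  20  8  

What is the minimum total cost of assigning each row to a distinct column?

optimal assignment: row0→col2 (cost 5), row1→col0 (cost 3), row2→col1 (cost 3), row3→col3 (cost 8)
total = 5 + 3 + 3 + 8 = 19

Minimum assignment cost: 19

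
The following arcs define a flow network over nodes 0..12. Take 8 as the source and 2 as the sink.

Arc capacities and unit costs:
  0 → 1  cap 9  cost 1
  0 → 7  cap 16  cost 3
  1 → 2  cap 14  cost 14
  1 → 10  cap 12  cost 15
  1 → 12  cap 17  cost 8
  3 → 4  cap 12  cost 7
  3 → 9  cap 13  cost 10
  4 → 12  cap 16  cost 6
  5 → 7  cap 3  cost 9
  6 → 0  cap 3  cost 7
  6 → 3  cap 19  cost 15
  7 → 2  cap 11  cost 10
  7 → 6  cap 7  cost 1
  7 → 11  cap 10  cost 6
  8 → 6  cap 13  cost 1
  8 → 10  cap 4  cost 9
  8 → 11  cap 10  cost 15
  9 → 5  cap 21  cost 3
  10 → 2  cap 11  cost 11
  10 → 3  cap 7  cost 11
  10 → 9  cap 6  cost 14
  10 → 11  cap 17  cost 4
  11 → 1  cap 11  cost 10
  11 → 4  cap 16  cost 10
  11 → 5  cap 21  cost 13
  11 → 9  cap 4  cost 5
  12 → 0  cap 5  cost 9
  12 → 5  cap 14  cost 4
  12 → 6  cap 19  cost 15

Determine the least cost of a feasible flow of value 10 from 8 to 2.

shortest-cost path #1: 8→10→2 push 4 @ unit cost 20 (adds 80)
shortest-cost path #2: 8→6→0→7→2 push 3 @ unit cost 21 (adds 63)
shortest-cost path #3: 8→11→1→2 push 3 @ unit cost 39 (adds 117)
total cost = 260

Minimum cost for 10 units: 260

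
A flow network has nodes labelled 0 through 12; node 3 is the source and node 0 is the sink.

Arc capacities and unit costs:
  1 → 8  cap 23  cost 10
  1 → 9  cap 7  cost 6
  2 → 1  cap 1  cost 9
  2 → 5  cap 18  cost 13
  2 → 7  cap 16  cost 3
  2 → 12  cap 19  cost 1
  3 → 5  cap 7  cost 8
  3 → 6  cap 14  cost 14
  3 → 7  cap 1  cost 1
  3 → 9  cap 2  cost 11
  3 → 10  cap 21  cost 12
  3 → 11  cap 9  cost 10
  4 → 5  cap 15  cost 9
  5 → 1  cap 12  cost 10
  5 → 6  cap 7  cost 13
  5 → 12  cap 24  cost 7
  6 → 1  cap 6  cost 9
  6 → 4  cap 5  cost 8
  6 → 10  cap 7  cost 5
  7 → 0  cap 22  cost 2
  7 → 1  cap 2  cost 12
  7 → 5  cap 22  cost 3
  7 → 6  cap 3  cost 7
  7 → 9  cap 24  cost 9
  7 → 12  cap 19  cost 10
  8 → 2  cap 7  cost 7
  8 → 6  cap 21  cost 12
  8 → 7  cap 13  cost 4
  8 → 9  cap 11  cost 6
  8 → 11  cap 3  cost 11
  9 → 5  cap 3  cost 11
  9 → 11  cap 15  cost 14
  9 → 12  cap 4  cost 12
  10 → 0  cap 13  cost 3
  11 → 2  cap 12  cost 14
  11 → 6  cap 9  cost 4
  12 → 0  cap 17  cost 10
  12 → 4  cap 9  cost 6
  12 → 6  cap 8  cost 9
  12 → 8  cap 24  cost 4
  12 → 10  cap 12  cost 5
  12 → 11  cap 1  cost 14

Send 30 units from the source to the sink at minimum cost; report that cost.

Minimum cost for 30 units: 634

shortest-cost path #1: 3→7→0 push 1 @ unit cost 3 (adds 3)
shortest-cost path #2: 3→10→0 push 13 @ unit cost 15 (adds 195)
shortest-cost path #3: 3→5→12→0 push 7 @ unit cost 25 (adds 175)
shortest-cost path #4: 3→11→2→7→0 push 9 @ unit cost 29 (adds 261)
total cost = 634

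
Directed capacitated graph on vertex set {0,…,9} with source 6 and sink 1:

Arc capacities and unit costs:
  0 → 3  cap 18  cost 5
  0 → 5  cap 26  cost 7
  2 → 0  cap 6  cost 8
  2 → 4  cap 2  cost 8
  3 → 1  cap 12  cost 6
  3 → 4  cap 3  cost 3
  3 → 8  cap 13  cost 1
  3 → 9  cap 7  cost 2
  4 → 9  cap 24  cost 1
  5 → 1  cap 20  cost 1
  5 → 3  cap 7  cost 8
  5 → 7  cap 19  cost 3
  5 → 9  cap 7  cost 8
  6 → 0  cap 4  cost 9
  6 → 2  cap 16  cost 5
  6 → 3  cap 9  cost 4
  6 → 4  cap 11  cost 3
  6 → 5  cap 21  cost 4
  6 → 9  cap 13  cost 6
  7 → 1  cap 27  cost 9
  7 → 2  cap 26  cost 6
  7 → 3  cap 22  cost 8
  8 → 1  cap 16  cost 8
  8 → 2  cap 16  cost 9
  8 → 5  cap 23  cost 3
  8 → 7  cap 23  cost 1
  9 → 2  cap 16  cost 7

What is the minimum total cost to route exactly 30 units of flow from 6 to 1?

Minimum cost for 30 units: 206

shortest-cost path #1: 6→5→1 push 20 @ unit cost 5 (adds 100)
shortest-cost path #2: 6→3→1 push 9 @ unit cost 10 (adds 90)
shortest-cost path #3: 6→5→7→1 push 1 @ unit cost 16 (adds 16)
total cost = 206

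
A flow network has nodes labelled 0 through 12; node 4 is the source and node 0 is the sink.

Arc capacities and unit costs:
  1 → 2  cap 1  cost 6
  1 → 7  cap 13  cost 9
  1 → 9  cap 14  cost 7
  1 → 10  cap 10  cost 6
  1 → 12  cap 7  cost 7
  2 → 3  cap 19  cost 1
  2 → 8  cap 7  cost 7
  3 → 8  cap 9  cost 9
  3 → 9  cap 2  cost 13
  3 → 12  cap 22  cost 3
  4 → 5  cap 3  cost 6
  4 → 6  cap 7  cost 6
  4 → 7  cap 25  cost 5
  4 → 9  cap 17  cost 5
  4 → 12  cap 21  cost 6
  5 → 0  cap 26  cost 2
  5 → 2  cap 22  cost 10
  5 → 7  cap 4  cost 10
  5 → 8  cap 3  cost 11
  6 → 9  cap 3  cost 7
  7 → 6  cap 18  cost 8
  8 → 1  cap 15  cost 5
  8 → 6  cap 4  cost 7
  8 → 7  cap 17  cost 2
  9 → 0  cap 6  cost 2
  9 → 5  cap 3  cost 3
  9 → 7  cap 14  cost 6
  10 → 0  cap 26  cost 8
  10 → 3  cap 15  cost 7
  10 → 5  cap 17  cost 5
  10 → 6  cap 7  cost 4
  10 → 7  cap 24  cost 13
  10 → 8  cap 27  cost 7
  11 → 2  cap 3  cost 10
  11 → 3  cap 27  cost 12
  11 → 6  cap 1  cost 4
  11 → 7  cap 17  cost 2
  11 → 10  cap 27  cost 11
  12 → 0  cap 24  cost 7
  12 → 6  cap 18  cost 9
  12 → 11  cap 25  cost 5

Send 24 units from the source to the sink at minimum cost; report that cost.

shortest-cost path #1: 4→9→0 push 6 @ unit cost 7 (adds 42)
shortest-cost path #2: 4→5→0 push 3 @ unit cost 8 (adds 24)
shortest-cost path #3: 4→9→5→0 push 3 @ unit cost 10 (adds 30)
shortest-cost path #4: 4→12→0 push 12 @ unit cost 13 (adds 156)
total cost = 252

Minimum cost for 24 units: 252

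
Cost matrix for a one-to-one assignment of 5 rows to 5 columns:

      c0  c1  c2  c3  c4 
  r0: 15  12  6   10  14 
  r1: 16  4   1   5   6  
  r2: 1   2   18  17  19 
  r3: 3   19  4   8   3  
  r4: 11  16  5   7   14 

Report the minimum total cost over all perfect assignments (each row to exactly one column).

Minimum assignment cost: 21

optimal assignment: row0→col2 (cost 6), row1→col1 (cost 4), row2→col0 (cost 1), row3→col4 (cost 3), row4→col3 (cost 7)
total = 6 + 4 + 1 + 3 + 7 = 21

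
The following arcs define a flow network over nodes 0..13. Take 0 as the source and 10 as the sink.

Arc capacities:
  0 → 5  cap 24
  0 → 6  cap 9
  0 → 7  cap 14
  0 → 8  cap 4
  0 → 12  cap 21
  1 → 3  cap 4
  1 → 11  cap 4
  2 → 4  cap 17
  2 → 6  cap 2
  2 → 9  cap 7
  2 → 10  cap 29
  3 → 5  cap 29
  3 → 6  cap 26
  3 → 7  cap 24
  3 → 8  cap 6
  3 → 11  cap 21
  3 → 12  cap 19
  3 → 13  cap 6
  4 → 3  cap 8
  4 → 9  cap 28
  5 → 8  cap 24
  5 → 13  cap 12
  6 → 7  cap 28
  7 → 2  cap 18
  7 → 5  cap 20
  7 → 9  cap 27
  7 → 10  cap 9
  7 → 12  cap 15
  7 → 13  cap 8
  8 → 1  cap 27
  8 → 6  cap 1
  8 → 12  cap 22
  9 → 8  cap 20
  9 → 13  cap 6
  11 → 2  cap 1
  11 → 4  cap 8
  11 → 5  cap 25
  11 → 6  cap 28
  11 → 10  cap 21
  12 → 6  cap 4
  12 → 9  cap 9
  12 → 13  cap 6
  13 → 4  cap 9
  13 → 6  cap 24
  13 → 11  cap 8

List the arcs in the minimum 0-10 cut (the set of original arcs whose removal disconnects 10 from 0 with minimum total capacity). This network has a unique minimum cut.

augment #1: 0→7→10 push 9
augment #2: 0→7→2→10 push 5
augment #3: 0→5→13→11→10 push 8
augment #4: 0→6→7→2→10 push 9
augment #5: 0→8→1→11→10 push 4
augment #6: 0→12→6→7→2→10 push 4
augment #7: 0→5→8→1→3→11→10 push 4
augment #8: 0→5→13→4→3→11→10 push 4
augment #9: 0→12→13→4→3→11→10 push 1
augment #10: 0→12→13→4→3→11→2→10 push 1
max flow = 49; residual-reachable set from 0 gives S-side
cut edges (S→T): {(7,2), (7,10), (11,2), (11,10)} total cap 49

Min-cut arcs: {(7,2), (7,10), (11,2), (11,10)} (total capacity 49)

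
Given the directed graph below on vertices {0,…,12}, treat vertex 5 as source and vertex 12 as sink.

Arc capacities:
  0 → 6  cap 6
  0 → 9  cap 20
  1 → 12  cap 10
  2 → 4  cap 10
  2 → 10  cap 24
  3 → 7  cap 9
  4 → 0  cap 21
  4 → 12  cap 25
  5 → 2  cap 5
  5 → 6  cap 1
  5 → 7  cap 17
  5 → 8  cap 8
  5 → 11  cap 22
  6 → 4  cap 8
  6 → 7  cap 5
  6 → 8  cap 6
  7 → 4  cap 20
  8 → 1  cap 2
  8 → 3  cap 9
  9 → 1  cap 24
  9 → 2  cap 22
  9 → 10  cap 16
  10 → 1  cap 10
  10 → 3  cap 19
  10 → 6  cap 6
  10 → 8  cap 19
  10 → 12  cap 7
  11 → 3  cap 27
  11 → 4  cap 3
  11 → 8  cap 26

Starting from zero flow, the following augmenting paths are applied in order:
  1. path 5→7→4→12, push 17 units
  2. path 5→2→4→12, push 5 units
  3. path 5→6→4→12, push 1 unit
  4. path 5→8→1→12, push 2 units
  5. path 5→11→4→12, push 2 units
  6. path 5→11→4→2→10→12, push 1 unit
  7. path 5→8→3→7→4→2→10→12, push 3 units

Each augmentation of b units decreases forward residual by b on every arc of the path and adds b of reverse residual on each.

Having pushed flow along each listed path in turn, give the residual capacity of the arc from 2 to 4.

after path 1 (5→7→4→12, push 17): res(2,4)=10
after path 2 (5→2→4→12, push 5): res(2,4)=5
after path 3 (5→6→4→12, push 1): res(2,4)=5
after path 4 (5→8→1→12, push 2): res(2,4)=5
after path 5 (5→11→4→12, push 2): res(2,4)=5
after path 6 (5→11→4→2→10→12, push 1): res(2,4)=6
after path 7 (5→8→3→7→4→2→10→12, push 3): res(2,4)=9

Residual capacity of (2,4): 9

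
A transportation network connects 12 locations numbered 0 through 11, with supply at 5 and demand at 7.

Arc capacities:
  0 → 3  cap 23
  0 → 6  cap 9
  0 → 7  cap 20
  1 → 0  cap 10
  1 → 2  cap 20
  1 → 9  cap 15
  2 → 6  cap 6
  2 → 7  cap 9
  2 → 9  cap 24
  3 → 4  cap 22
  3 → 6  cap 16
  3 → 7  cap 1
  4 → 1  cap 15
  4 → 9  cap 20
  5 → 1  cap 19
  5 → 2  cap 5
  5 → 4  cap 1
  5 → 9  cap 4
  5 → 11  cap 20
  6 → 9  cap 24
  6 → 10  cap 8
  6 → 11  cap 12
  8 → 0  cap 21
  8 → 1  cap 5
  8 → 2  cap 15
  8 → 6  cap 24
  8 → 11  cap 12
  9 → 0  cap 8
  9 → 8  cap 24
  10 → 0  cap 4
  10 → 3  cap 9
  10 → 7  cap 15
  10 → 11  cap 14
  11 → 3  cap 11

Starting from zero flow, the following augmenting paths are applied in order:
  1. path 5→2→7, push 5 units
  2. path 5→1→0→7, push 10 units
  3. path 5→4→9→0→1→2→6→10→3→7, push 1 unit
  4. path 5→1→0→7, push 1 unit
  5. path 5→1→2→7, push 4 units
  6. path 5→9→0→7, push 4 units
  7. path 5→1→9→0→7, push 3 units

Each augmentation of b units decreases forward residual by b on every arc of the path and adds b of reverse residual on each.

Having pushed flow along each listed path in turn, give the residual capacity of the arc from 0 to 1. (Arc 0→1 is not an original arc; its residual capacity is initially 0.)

after path 1 (5→2→7, push 5): res(0,1)=0
after path 2 (5→1→0→7, push 10): res(0,1)=10
after path 3 (5→4→9→0→1→2→6→10→3→7, push 1): res(0,1)=9
after path 4 (5→1→0→7, push 1): res(0,1)=10
after path 5 (5→1→2→7, push 4): res(0,1)=10
after path 6 (5→9→0→7, push 4): res(0,1)=10
after path 7 (5→1→9→0→7, push 3): res(0,1)=10

Residual capacity of (0,1): 10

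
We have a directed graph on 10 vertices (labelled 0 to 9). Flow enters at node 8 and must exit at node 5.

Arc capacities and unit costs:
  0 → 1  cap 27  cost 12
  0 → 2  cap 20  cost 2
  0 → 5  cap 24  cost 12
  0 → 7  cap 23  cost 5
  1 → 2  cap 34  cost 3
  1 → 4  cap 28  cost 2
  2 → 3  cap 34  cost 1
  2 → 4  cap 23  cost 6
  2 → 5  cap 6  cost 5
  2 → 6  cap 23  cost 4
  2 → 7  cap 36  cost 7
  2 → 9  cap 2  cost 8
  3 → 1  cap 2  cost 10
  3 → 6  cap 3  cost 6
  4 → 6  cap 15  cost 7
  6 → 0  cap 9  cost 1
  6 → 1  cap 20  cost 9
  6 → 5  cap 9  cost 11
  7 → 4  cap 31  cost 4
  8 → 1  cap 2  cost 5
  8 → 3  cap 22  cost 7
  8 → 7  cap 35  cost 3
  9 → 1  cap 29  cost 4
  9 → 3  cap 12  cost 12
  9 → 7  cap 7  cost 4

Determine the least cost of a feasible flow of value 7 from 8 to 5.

shortest-cost path #1: 8→1→2→5 push 2 @ unit cost 13 (adds 26)
shortest-cost path #2: 8→3→6→0→2→5 push 3 @ unit cost 21 (adds 63)
shortest-cost path #3: 8→7→4→6→0→2→5 push 1 @ unit cost 22 (adds 22)
shortest-cost path #4: 8→7→4→6→5 push 1 @ unit cost 25 (adds 25)
total cost = 136

Minimum cost for 7 units: 136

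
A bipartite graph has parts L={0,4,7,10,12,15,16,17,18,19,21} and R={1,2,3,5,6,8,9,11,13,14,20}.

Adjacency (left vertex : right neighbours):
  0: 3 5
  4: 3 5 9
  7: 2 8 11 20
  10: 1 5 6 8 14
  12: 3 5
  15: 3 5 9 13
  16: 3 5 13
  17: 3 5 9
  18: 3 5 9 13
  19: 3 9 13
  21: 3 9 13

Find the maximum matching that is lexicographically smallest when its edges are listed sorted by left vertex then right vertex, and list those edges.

|M| = 6 (so the lex-smallest maximum matching has 6 edges)
process left vertices in ascending order; for each, take the smallest-labelled available neighbour that still permits 6 edges overall, or leave it unmatched if none does
lex-smallest matching: {0-3, 4-5, 7-2, 10-1, 15-9, 16-13}

Lex-smallest maximum matching: {(0,3), (4,5), (7,2), (10,1), (15,9), (16,13)}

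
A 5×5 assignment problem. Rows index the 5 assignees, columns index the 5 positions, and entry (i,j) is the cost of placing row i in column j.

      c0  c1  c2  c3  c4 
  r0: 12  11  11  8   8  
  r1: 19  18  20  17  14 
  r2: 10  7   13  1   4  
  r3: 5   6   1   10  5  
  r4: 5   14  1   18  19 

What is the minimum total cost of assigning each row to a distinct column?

one of 2 optimal assignments: row0→col1 (cost 11), row1→col4 (cost 14), row2→col3 (cost 1), row3→col0 (cost 5), row4→col2 (cost 1)
total = 11 + 14 + 1 + 5 + 1 = 32

Minimum assignment cost: 32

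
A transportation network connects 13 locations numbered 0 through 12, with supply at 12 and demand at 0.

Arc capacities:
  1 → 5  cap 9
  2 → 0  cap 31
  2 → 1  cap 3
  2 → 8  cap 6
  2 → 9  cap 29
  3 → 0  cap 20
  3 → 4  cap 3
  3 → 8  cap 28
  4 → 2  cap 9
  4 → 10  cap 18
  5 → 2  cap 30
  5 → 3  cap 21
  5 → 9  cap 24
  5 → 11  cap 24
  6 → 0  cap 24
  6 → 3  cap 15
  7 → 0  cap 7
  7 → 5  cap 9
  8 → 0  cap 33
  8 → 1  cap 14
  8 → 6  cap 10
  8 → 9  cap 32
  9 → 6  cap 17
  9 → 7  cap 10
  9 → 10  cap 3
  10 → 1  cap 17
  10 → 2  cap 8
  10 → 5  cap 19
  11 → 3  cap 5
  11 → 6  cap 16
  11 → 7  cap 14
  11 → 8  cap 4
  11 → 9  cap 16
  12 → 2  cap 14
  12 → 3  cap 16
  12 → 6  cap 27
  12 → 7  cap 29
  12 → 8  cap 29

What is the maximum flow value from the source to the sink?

augment #1: 12→2→0 bottleneck 14, total now 14
augment #2: 12→3→0 bottleneck 16, total now 30
augment #3: 12→6→0 bottleneck 24, total now 54
augment #4: 12→7→0 bottleneck 7, total now 61
augment #5: 12→8→0 bottleneck 29, total now 90
augment #6: 12→6→3→0 bottleneck 3, total now 93
augment #7: 12→7→5→2→0 bottleneck 9, total now 102

Maximum flow value: 102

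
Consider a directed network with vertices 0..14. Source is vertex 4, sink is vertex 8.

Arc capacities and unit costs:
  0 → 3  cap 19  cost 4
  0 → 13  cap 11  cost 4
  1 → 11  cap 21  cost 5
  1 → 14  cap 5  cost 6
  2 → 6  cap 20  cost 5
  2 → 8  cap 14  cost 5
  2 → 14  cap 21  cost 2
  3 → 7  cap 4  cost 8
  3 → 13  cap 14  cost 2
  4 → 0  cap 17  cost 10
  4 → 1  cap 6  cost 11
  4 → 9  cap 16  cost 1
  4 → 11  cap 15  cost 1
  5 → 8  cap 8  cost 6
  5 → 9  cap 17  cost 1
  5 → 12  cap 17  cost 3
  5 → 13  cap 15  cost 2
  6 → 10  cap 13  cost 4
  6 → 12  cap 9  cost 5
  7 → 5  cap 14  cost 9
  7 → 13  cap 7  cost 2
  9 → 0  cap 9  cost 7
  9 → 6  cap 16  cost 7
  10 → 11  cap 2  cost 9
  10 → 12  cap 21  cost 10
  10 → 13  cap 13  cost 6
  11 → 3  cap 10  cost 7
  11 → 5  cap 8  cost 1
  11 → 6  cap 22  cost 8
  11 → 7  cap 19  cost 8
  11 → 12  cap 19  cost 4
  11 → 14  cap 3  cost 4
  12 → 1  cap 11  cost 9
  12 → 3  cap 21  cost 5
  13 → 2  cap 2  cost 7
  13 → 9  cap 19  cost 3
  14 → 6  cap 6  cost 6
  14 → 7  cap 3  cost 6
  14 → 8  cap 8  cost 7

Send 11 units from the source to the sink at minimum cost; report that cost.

shortest-cost path #1: 4→11→5→8 push 8 @ unit cost 8 (adds 64)
shortest-cost path #2: 4→11→14→8 push 3 @ unit cost 12 (adds 36)
total cost = 100

Minimum cost for 11 units: 100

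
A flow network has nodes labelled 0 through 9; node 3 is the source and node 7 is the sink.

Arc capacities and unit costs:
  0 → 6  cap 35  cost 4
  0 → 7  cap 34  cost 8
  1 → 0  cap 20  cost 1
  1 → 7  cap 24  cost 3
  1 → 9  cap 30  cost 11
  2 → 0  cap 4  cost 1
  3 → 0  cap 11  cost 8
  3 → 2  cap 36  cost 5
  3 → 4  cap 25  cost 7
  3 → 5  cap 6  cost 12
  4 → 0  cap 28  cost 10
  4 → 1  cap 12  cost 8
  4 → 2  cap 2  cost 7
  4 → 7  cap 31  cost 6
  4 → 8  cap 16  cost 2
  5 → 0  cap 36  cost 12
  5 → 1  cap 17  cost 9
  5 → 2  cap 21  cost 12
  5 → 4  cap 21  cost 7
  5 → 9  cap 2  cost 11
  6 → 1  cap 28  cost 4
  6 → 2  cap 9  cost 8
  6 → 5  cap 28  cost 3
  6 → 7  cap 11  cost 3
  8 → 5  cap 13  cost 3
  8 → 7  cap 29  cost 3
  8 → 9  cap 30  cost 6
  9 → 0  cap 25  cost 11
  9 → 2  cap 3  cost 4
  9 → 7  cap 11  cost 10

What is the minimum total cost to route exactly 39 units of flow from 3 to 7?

Minimum cost for 39 units: 514

shortest-cost path #1: 3→4→8→7 push 16 @ unit cost 12 (adds 192)
shortest-cost path #2: 3→4→7 push 9 @ unit cost 13 (adds 117)
shortest-cost path #3: 3→2→0→6→7 push 4 @ unit cost 13 (adds 52)
shortest-cost path #4: 3→0→6→7 push 7 @ unit cost 15 (adds 105)
shortest-cost path #5: 3→0→7 push 3 @ unit cost 16 (adds 48)
total cost = 514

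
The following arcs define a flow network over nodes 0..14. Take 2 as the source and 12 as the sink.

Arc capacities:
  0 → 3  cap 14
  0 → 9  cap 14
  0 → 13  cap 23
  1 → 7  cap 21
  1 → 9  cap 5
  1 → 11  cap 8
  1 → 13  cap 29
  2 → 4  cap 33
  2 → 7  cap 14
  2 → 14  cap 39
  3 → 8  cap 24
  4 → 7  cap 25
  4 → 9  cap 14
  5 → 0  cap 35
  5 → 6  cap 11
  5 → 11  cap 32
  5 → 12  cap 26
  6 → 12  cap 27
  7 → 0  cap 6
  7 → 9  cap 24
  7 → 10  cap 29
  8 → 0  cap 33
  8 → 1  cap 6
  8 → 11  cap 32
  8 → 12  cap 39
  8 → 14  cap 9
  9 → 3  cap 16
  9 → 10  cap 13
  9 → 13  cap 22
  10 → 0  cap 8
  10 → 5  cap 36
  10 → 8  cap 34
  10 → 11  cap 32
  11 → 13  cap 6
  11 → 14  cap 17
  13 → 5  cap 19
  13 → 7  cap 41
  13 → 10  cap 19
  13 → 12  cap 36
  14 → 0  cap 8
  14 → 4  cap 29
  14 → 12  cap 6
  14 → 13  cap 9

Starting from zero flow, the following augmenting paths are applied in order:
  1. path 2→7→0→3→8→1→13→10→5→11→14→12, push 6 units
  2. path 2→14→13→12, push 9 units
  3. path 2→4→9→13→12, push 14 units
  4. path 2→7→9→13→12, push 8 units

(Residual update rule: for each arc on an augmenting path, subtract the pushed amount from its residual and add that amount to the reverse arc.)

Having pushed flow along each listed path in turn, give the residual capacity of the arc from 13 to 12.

after path 1 (2→7→0→3→8→1→13→10→5→11→14→12, push 6): res(13,12)=36
after path 2 (2→14→13→12, push 9): res(13,12)=27
after path 3 (2→4→9→13→12, push 14): res(13,12)=13
after path 4 (2→7→9→13→12, push 8): res(13,12)=5

Residual capacity of (13,12): 5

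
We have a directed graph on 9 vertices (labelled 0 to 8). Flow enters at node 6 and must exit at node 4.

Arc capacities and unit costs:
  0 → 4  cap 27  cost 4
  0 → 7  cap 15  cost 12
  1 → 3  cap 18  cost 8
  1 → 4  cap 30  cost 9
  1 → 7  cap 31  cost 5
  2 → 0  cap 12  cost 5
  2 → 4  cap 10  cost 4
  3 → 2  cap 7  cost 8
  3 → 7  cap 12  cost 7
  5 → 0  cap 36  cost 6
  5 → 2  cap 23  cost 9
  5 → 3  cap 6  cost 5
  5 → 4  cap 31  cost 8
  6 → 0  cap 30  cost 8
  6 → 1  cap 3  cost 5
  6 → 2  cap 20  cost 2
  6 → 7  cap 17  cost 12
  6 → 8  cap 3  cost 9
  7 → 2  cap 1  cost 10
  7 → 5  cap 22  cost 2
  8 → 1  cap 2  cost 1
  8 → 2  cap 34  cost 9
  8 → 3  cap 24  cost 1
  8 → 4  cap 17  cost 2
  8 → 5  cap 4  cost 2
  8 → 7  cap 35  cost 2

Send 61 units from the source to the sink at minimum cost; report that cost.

Minimum cost for 61 units: 853

shortest-cost path #1: 6→2→4 push 10 @ unit cost 6 (adds 60)
shortest-cost path #2: 6→8→4 push 3 @ unit cost 11 (adds 33)
shortest-cost path #3: 6→2→0→4 push 10 @ unit cost 11 (adds 110)
shortest-cost path #4: 6→0→4 push 17 @ unit cost 12 (adds 204)
shortest-cost path #5: 6→1→4 push 3 @ unit cost 14 (adds 42)
shortest-cost path #6: 6→7→5→4 push 17 @ unit cost 22 (adds 374)
shortest-cost path #7: 6→0→7→5→4 push 1 @ unit cost 30 (adds 30)
total cost = 853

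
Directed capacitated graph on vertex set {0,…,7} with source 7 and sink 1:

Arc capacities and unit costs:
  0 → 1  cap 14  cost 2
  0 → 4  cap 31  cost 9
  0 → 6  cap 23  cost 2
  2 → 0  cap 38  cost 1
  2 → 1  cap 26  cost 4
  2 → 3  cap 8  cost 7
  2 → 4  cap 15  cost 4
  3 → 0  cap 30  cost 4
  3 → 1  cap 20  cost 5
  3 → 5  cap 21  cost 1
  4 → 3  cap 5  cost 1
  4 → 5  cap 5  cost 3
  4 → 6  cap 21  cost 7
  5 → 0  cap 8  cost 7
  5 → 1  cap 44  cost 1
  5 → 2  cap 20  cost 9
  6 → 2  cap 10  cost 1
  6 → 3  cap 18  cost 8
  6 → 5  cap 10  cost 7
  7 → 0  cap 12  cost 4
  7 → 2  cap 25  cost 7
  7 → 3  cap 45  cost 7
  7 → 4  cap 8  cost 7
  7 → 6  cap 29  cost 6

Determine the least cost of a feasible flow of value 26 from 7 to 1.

Minimum cost for 26 units: 198

shortest-cost path #1: 7→0→1 push 12 @ unit cost 6 (adds 72)
shortest-cost path #2: 7→3→5→1 push 14 @ unit cost 9 (adds 126)
total cost = 198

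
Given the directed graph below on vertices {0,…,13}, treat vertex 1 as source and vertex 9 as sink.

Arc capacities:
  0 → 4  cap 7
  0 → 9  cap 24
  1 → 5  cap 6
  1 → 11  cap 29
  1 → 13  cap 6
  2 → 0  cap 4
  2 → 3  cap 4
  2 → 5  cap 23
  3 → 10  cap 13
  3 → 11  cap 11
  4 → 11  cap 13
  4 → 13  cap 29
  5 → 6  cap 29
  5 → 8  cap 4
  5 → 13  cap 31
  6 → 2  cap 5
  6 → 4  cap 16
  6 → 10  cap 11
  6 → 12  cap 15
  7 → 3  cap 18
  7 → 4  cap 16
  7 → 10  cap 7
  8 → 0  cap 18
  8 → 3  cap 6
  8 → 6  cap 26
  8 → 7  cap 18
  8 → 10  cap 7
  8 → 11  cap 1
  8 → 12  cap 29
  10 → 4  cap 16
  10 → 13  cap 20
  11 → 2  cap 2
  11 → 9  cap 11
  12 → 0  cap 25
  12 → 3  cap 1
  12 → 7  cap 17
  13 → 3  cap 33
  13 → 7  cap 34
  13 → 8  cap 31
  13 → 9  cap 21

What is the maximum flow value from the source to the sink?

augment #1: 1→11→9 bottleneck 11, total now 11
augment #2: 1→13→9 bottleneck 6, total now 17
augment #3: 1→5→13→9 bottleneck 6, total now 23
augment #4: 1→11→2→0→9 bottleneck 2, total now 25

Maximum flow value: 25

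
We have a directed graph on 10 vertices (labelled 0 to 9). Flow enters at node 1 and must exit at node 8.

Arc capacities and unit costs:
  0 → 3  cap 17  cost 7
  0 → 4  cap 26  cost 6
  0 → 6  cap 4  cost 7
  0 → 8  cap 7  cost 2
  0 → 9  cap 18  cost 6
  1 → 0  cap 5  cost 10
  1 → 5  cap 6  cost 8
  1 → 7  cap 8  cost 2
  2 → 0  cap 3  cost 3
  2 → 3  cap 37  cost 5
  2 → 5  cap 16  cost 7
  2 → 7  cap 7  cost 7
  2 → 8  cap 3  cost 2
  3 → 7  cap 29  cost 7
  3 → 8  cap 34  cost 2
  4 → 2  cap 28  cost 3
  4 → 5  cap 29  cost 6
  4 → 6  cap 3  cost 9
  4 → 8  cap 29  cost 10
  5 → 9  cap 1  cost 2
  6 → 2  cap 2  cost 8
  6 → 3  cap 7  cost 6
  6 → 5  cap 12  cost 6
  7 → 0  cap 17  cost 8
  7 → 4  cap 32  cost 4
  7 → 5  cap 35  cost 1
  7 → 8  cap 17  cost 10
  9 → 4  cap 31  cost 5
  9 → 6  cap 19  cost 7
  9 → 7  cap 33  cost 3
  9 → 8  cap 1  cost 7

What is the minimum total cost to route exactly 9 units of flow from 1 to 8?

shortest-cost path #1: 1→7→4→2→8 push 3 @ unit cost 11 (adds 33)
shortest-cost path #2: 1→7→8 push 5 @ unit cost 12 (adds 60)
shortest-cost path #3: 1→0→8 push 1 @ unit cost 12 (adds 12)
total cost = 105

Minimum cost for 9 units: 105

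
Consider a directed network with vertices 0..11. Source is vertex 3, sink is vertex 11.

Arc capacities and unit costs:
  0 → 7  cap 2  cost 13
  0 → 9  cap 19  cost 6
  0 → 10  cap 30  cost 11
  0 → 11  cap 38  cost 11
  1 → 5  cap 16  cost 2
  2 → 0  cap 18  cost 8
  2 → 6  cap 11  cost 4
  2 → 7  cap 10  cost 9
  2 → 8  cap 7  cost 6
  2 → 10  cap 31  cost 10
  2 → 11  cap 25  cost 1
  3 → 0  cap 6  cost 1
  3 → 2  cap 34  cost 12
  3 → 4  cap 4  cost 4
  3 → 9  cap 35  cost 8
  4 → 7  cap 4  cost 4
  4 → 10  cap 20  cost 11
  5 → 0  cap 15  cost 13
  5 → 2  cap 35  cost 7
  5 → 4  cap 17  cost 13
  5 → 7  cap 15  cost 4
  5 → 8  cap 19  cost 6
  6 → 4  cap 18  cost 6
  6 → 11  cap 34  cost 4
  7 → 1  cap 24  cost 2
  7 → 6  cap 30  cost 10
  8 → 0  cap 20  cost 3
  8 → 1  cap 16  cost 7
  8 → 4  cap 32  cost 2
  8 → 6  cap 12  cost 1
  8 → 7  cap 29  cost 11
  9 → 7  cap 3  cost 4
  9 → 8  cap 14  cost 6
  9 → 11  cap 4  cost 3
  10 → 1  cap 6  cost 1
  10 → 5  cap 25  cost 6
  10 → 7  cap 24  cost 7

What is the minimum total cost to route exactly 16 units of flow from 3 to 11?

shortest-cost path #1: 3→0→9→11 push 4 @ unit cost 10 (adds 40)
shortest-cost path #2: 3→0→11 push 2 @ unit cost 12 (adds 24)
shortest-cost path #3: 3→9→0→11 push 4 @ unit cost 13 (adds 52)
shortest-cost path #4: 3→2→11 push 6 @ unit cost 13 (adds 78)
total cost = 194

Minimum cost for 16 units: 194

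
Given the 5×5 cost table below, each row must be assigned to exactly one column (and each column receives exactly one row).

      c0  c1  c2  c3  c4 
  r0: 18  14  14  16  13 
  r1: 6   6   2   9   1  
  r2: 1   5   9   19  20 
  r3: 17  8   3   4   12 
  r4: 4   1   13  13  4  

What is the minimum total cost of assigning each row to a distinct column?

one of 2 optimal assignments: row0→col2 (cost 14), row1→col4 (cost 1), row2→col0 (cost 1), row3→col3 (cost 4), row4→col1 (cost 1)
total = 14 + 1 + 1 + 4 + 1 = 21

Minimum assignment cost: 21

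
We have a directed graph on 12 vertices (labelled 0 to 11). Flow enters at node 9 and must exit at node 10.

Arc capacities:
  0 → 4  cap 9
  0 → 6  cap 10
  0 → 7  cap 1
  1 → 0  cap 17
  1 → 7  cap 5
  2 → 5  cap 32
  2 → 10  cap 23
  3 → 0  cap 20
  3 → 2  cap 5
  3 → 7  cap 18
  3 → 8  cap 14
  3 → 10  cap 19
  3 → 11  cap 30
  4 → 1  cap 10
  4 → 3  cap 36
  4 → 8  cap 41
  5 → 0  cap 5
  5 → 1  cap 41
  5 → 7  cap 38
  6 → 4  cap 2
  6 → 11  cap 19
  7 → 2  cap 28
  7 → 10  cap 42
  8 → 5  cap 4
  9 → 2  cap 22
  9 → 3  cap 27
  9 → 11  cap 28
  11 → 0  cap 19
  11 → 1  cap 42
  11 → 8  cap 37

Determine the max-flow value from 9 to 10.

Maximum flow value: 70

augment #1: 9→2→10 bottleneck 22, total now 22
augment #2: 9→3→10 bottleneck 19, total now 41
augment #3: 9→3→2→10 bottleneck 1, total now 42
augment #4: 9→3→7→10 bottleneck 7, total now 49
augment #5: 9→11→0→7→10 bottleneck 1, total now 50
augment #6: 9→11→1→7→10 bottleneck 5, total now 55
augment #7: 9→11→8→5→7→10 bottleneck 4, total now 59
augment #8: 9→11→0→4→3→7→10 bottleneck 9, total now 68
augment #9: 9→11→0→6→4→3→7→10 bottleneck 2, total now 70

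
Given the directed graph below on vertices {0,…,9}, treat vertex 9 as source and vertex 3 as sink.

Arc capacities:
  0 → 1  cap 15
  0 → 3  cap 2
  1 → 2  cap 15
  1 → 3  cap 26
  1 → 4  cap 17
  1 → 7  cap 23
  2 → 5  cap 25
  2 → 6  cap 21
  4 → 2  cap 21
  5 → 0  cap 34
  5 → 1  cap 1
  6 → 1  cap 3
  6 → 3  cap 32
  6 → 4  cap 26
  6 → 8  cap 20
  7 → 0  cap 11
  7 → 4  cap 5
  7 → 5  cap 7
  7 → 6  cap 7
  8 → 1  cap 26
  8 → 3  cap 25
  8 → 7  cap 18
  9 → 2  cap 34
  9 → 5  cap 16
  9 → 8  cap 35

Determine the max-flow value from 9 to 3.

augment #1: 9→8→3 bottleneck 25, total now 25
augment #2: 9→2→6→3 bottleneck 21, total now 46
augment #3: 9→5→0→3 bottleneck 2, total now 48
augment #4: 9→5→1→3 bottleneck 1, total now 49
augment #5: 9→8→1→3 bottleneck 10, total now 59
augment #6: 9→5→0→1→3 bottleneck 13, total now 72
augment #7: 9→2→5→0→1→3 bottleneck 2, total now 74

Maximum flow value: 74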